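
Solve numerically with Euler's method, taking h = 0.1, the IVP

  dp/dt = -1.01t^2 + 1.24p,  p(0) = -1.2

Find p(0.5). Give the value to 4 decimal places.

-2.1858

Euler: p_{n+1} = p_n + h·f(t_n, p_n).
t=0.000000, p=-1.200000: f=-1.488000 → p ← -1.200000 + 0.1·(-1.488000) = -1.348800
t=0.100000, p=-1.348800: f=-1.682612 → p ← -1.348800 + 0.1·(-1.682612) = -1.517061
t=0.200000, p=-1.517061: f=-1.921556 → p ← -1.517061 + 0.1·(-1.921556) = -1.709217
t=0.300000, p=-1.709217: f=-2.210329 → p ← -1.709217 + 0.1·(-2.210329) = -1.930250
t=0.400000, p=-1.930250: f=-2.555110 → p ← -1.930250 + 0.1·(-2.555110) = -2.185761
p(0.5) ≈ -2.1858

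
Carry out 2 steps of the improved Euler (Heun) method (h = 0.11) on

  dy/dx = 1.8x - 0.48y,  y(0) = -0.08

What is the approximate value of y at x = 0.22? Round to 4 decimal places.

Heun: k1 = f(x_n, y_n); k2 = f(x_n + h, y_n + h·k1); y_{n+1} = y_n + (h/2)·(k1 + k2).
x=0.000000, y=-0.080000:
  k1 = f(0.000000, -0.080000) = 0.038400
  k2 = f(0.110000, -0.075776) = 0.234372
  y ← -0.080000 + (0.11/2)·(0.038400 + 0.234372) = -0.064998
x=0.110000, y=-0.064998:
  k1 = f(0.110000, -0.064998) = 0.229199
  k2 = f(0.220000, -0.039786) = 0.415097
  y ← -0.064998 + (0.11/2)·(0.229199 + 0.415097) = -0.029561
y(0.22) ≈ -0.0296

-0.0296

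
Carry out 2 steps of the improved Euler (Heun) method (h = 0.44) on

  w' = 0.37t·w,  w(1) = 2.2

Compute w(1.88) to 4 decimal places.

Heun: k1 = f(t_n, w_n); k2 = f(t_n + h, w_n + h·k1); w_{n+1} = w_n + (h/2)·(k1 + k2).
t=1.000000, w=2.200000:
  k1 = f(1.000000, 2.200000) = 0.814000
  k2 = f(1.440000, 2.558160) = 1.362988
  w ← 2.200000 + (0.44/2)·(0.814000 + 1.362988) = 2.678937
t=1.440000, w=2.678937:
  k1 = f(1.440000, 2.678937) = 1.427338
  k2 = f(1.880000, 3.306966) = 2.300325
  w ← 2.678937 + (0.44/2)·(1.427338 + 2.300325) = 3.499023
w(1.88) ≈ 3.4990

3.4990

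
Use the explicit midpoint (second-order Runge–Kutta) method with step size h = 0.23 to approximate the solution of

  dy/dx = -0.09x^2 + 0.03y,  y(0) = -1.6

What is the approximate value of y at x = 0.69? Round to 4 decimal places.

Midpoint: k1 = f(x_n, y_n); k2 = f(x_n + h/2, y_n + (h/2)·k1); y_{n+1} = y_n + h·k2.
x=0.000000, y=-1.600000:
  k1 = f(0.000000, -1.600000) = -0.048000
  k2 = f(0.115000, -1.605520) = -0.049356
  y ← -1.600000 + 0.23·(-0.049356) = -1.611352
x=0.230000, y=-1.611352:
  k1 = f(0.230000, -1.611352) = -0.053102
  k2 = f(0.345000, -1.617459) = -0.059236
  y ← -1.611352 + 0.23·(-0.059236) = -1.624976
x=0.460000, y=-1.624976:
  k1 = f(0.460000, -1.624976) = -0.067793
  k2 = f(0.575000, -1.632772) = -0.078739
  y ← -1.624976 + 0.23·(-0.078739) = -1.643086
y(0.69) ≈ -1.6431

-1.6431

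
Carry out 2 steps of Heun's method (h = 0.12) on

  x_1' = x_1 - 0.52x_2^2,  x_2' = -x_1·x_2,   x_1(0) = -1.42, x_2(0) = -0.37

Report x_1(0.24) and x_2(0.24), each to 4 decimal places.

Heun on (x_1,x_2): k1 = f(t_n, state_n); k2 = f(t_n + h, state_n + h·k1); state_{n+1} = state_n + (h/2)·(k1 + k2).
0.000000: (-1.420000, -0.370000)
  k1 = (-1.491188, -0.525400)
  predictor → (-1.598943, -0.433048)
  k2 = (-1.696458, -0.692419)
  → (-1.611259, -0.443069)
0.120000: (-1.611259, -0.443069)
  k1 = (-1.713340, -0.713899)
  predictor → (-1.816860, -0.528737)
  k2 = (-1.962232, -0.960641)
  → (-1.831793, -0.543542)
(x_1(0.24), x_2(0.24)) ≈ (-1.8318, -0.5435)

-1.8318, -0.5435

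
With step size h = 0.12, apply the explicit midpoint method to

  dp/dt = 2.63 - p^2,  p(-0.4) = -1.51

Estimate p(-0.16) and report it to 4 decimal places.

Midpoint: k1 = f(t_n, p_n); k2 = f(t_n + h/2, p_n + (h/2)·k1); p_{n+1} = p_n + h·k2.
t=-0.400000, p=-1.510000:
  k1 = f(-0.400000, -1.510000) = 0.349900
  k2 = f(-0.340000, -1.489006) = 0.412861
  p ← -1.510000 + 0.12·0.412861 = -1.460457
t=-0.280000, p=-1.460457:
  k1 = f(-0.280000, -1.460457) = 0.497066
  k2 = f(-0.220000, -1.430633) = 0.583290
  p ← -1.460457 + 0.12·0.583290 = -1.390462
p(-0.16) ≈ -1.3905

-1.3905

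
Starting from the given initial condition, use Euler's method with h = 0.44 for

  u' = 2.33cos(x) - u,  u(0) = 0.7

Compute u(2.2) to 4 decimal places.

Euler: u_{n+1} = u_n + h·f(x_n, u_n).
x=0.000000, u=0.700000: f=1.630000 → u ← 0.700000 + 0.44·1.630000 = 1.417200
x=0.440000, u=1.417200: f=0.690871 → u ← 1.417200 + 0.44·0.690871 = 1.721183
x=0.880000, u=1.721183: f=-0.236621 → u ← 1.721183 + 0.44·(-0.236621) = 1.617070
x=1.320000, u=1.617070: f=-1.038821 → u ← 1.617070 + 0.44·(-1.038821) = 1.159989
x=1.760000, u=1.159989: f=-1.598208 → u ← 1.159989 + 0.44·(-1.598208) = 0.456777
u(2.2) ≈ 0.4568

0.4568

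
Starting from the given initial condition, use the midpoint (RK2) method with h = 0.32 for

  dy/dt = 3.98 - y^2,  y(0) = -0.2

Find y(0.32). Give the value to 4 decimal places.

Midpoint: k1 = f(t_n, y_n); k2 = f(t_n + h/2, y_n + (h/2)·k1); y_{n+1} = y_n + h·k2.
t=0.000000, y=-0.200000:
  k1 = f(0.000000, -0.200000) = 3.940000
  k2 = f(0.160000, 0.430400) = 3.794756
  y ← -0.200000 + 0.32·3.794756 = 1.014322
y(0.32) ≈ 1.0143

1.0143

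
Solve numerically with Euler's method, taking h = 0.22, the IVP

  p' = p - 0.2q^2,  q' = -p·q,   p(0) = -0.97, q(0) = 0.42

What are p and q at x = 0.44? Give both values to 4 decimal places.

-1.4646, 0.6432

Euler on (p,q): p_{n+1} = p_n + h·p', q_{n+1} = q_n + h·q'.
0.000000: (-0.970000, 0.420000); f=(-1.005280, 0.407400) → (-1.191162, 0.509628)
0.220000: (-1.191162, 0.509628); f=(-1.243106, 0.607049) → (-1.464645, 0.643179)
(p(0.44), q(0.44)) ≈ (-1.4646, 0.6432)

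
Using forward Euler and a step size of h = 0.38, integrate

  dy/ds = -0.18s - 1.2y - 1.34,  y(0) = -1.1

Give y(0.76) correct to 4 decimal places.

Euler: y_{n+1} = y_n + h·f(s_n, y_n).
s=0.000000, y=-1.100000: f=-0.020000 → y ← -1.100000 + 0.38·(-0.020000) = -1.107600
s=0.380000, y=-1.107600: f=-0.079280 → y ← -1.107600 + 0.38·(-0.079280) = -1.137726
y(0.76) ≈ -1.1377

-1.1377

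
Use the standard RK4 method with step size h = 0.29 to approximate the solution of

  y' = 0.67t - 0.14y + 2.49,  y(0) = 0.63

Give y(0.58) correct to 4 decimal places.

RK4: k1 = f(t_n, y_n); k2 = f(t_n + h/2, y_n + (h/2)·k1); k3 = f(t_n + h/2, y_n + (h/2)·k2); k4 = f(t_n + h, y_n + h·k3); y_{n+1} = y_n + (h/6)·(k1 + 2k2 + 2k3 + k4).
t=0.000000, y=0.630000:
  k1 = f(0.000000, 0.630000) = 2.401800
  k2 = f(0.145000, 0.978261) = 2.450193
  k3 = f(0.145000, 0.985278) = 2.449211
  k4 = f(0.290000, 1.340271) = 2.496662
  y ← 0.630000 + (0.29/6)·(k1 + 2k2 + 2k3 + k4) = 1.340368
t=0.290000, y=1.340368:
  k1 = f(0.290000, 1.340368) = 2.496648
  k2 = f(0.435000, 1.702382) = 2.543117
  k3 = f(0.435000, 1.709120) = 2.542173
  k4 = f(0.580000, 2.077598) = 2.587736
  y ← 1.340368 + (0.29/6)·(k1 + 2k2 + 2k3 + k4) = 2.077691
y(0.58) ≈ 2.0777

2.0777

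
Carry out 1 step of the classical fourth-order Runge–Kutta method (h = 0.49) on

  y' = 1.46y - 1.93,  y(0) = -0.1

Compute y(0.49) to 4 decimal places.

RK4: k1 = f(s_n, y_n); k2 = f(s_n + h/2, y_n + (h/2)·k1); k3 = f(s_n + h/2, y_n + (h/2)·k2); k4 = f(s_n + h, y_n + h·k3); y_{n+1} = y_n + (h/6)·(k1 + 2k2 + 2k3 + k4).
s=0.000000, y=-0.100000:
  k1 = f(0.000000, -0.100000) = -2.076000
  k2 = f(0.245000, -0.608620) = -2.818585
  k3 = f(0.245000, -0.790553) = -3.084208
  k4 = f(0.490000, -1.611262) = -4.282442
  y ← -0.100000 + (0.49/6)·(k1 + 2k2 + 2k3 + k4) = -1.583396
y(0.49) ≈ -1.5834

-1.5834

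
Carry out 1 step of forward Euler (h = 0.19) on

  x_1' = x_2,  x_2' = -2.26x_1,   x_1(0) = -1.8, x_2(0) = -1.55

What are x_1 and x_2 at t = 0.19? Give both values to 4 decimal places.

Euler on (x_1,x_2): x_1_{n+1} = x_1_n + h·x_1', x_2_{n+1} = x_2_n + h·x_2'.
0.000000: (-1.800000, -1.550000); f=(-1.550000, 4.068000) → (-2.094500, -0.777080)
(x_1(0.19), x_2(0.19)) ≈ (-2.0945, -0.7771)

-2.0945, -0.7771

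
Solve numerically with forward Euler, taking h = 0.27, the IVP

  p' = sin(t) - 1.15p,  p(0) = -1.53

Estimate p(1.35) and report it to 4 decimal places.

0.2241

Euler: p_{n+1} = p_n + h·f(t_n, p_n).
t=0.000000, p=-1.530000: f=1.759500 → p ← -1.530000 + 0.27·1.759500 = -1.054935
t=0.270000, p=-1.054935: f=1.479907 → p ← -1.054935 + 0.27·1.479907 = -0.655360
t=0.540000, p=-0.655360: f=1.267800 → p ← -0.655360 + 0.27·1.267800 = -0.313054
t=0.810000, p=-0.313054: f=1.084299 → p ← -0.313054 + 0.27·1.084299 = -0.020293
t=1.080000, p=-0.020293: f=0.905295 → p ← -0.020293 + 0.27·0.905295 = 0.224136
p(1.35) ≈ 0.2241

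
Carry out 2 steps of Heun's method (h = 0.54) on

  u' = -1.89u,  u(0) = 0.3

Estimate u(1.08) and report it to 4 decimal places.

Heun: k1 = f(x_n, u_n); k2 = f(x_n + h, u_n + h·k1); u_{n+1} = u_n + (h/2)·(k1 + k2).
x=0.000000, u=0.300000:
  k1 = f(0.000000, 0.300000) = -0.567000
  k2 = f(0.540000, -0.006180) = 0.011680
  u ← 0.300000 + (0.54/2)·(-0.567000 + 0.011680) = 0.150064
x=0.540000, u=0.150064:
  k1 = f(0.540000, 0.150064) = -0.283620
  k2 = f(1.080000, -0.003091) = 0.005843
  u ← 0.150064 + (0.54/2)·(-0.283620 + 0.005843) = 0.075064
u(1.08) ≈ 0.0751

0.0751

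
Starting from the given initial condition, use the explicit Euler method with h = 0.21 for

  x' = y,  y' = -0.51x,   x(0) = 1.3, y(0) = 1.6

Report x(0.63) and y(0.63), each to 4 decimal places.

2.2127, 1.0775

Euler on (x,y): x_{n+1} = x_n + h·x', y_{n+1} = y_n + h·y'.
0.000000: (1.300000, 1.600000); f=(1.600000, -0.663000) → (1.636000, 1.460770)
0.210000: (1.636000, 1.460770); f=(1.460770, -0.834360) → (1.942762, 1.285554)
0.420000: (1.942762, 1.285554); f=(1.285554, -0.990808) → (2.212728, 1.077485)
(x(0.63), y(0.63)) ≈ (2.2127, 1.0775)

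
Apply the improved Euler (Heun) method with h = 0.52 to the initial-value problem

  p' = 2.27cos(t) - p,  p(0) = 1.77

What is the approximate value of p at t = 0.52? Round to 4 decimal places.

Heun: k1 = f(t_n, p_n); k2 = f(t_n + h, p_n + h·k1); p_{n+1} = p_n + (h/2)·(k1 + k2).
t=0.000000, p=1.770000:
  k1 = f(0.000000, 1.770000) = 0.500000
  k2 = f(0.520000, 2.030000) = -0.060050
  p ← 1.770000 + (0.52/2)·(0.500000 + (-0.060050)) = 1.884387
p(0.52) ≈ 1.8844

1.8844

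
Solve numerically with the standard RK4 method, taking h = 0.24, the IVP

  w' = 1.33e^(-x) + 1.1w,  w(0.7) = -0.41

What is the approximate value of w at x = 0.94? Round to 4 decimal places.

-0.3717

RK4: k1 = f(x_n, w_n); k2 = f(x_n + h/2, w_n + (h/2)·k1); k3 = f(x_n + h/2, w_n + (h/2)·k2); k4 = f(x_n + h, w_n + h·k3); w_{n+1} = w_n + (h/6)·(k1 + 2k2 + 2k3 + k4).
x=0.700000, w=-0.410000:
  k1 = f(0.700000, -0.410000) = 0.209458
  k2 = f(0.820000, -0.384865) = 0.162423
  k3 = f(0.820000, -0.390509) = 0.156214
  k4 = f(0.940000, -0.372509) = 0.109775
  w ← -0.410000 + (0.24/6)·(k1 + 2k2 + 2k3 + k4) = -0.371740
w(0.94) ≈ -0.3717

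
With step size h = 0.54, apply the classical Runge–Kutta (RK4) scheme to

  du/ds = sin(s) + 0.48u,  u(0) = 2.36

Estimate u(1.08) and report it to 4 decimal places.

RK4: k1 = f(s_n, u_n); k2 = f(s_n + h/2, u_n + (h/2)·k1); k3 = f(s_n + h/2, u_n + (h/2)·k2); k4 = f(s_n + h, u_n + h·k3); u_{n+1} = u_n + (h/6)·(k1 + 2k2 + 2k3 + k4).
s=0.000000, u=2.360000:
  k1 = f(0.000000, 2.360000) = 1.132800
  k2 = f(0.270000, 2.665856) = 1.546342
  k3 = f(0.270000, 2.777512) = 1.599937
  k4 = f(0.540000, 3.223966) = 2.061640
  u ← 2.360000 + (0.54/6)·(k1 + 2k2 + 2k3 + k4) = 3.213830
s=0.540000, u=3.213830:
  k1 = f(0.540000, 3.213830) = 2.056774
  k2 = f(0.810000, 3.769159) = 2.533483
  k3 = f(0.810000, 3.897870) = 2.595265
  k4 = f(1.080000, 4.615273) = 3.097289
  u ← 3.213830 + (0.54/6)·(k1 + 2k2 + 2k3 + k4) = 4.600870
u(1.08) ≈ 4.6009

4.6009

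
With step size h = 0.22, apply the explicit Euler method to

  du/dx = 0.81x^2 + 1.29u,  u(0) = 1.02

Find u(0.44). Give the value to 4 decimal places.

Euler: u_{n+1} = u_n + h·f(x_n, u_n).
x=0.000000, u=1.020000: f=1.315800 → u ← 1.020000 + 0.22·1.315800 = 1.309476
x=0.220000, u=1.309476: f=1.728428 → u ← 1.309476 + 0.22·1.728428 = 1.689730
u(0.44) ≈ 1.6897

1.6897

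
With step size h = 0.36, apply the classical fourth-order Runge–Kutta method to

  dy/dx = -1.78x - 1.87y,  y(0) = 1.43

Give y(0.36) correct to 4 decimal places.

RK4: k1 = f(x_n, y_n); k2 = f(x_n + h/2, y_n + (h/2)·k1); k3 = f(x_n + h/2, y_n + (h/2)·k2); k4 = f(x_n + h, y_n + h·k3); y_{n+1} = y_n + (h/6)·(k1 + 2k2 + 2k3 + k4).
x=0.000000, y=1.430000:
  k1 = f(0.000000, 1.430000) = -2.674100
  k2 = f(0.180000, 0.948662) = -2.094398
  k3 = f(0.180000, 1.053008) = -2.289526
  k4 = f(0.360000, 0.605771) = -1.773591
  y ← 1.430000 + (0.36/6)·(k1 + 2k2 + 2k3 + k4) = 0.637068
y(0.36) ≈ 0.6371

0.6371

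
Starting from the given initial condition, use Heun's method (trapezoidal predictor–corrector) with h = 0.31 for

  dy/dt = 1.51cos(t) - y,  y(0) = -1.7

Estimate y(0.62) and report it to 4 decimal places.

Heun: k1 = f(t_n, y_n); k2 = f(t_n + h, y_n + h·k1); y_{n+1} = y_n + (h/2)·(k1 + k2).
t=0.000000, y=-1.700000:
  k1 = f(0.000000, -1.700000) = 3.210000
  k2 = f(0.310000, -0.704900) = 2.142924
  y ← -1.700000 + (0.31/2)·(3.210000 + 2.142924) = -0.870297
t=0.310000, y=-0.870297:
  k1 = f(0.310000, -0.870297) = 2.308321
  k2 = f(0.620000, -0.154717) = 1.383674
  y ← -0.870297 + (0.31/2)·(2.308321 + 1.383674) = -0.298038
y(0.62) ≈ -0.2980

-0.2980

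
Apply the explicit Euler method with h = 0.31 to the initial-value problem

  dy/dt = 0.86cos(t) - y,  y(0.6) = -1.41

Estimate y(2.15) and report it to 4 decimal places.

Euler: y_{n+1} = y_n + h·f(t_n, y_n).
t=0.600000, y=-1.410000: f=2.119789 → y ← -1.410000 + 0.31·2.119789 = -0.752866
t=0.910000, y=-0.752866: f=1.280687 → y ← -0.752866 + 0.31·1.280687 = -0.355853
t=1.220000, y=-0.355853: f=0.651388 → y ← -0.355853 + 0.31·0.651388 = -0.153922
t=1.530000, y=-0.153922: f=0.188997 → y ← -0.153922 + 0.31·0.188997 = -0.095333
t=1.840000, y=-0.095333: f=-0.133396 → y ← -0.095333 + 0.31·(-0.133396) = -0.136686
y(2.15) ≈ -0.1367

-0.1367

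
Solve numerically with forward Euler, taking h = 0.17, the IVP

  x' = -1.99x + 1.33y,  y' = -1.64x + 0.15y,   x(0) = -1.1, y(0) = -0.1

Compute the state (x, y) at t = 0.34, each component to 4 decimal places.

Euler on (x,y): x_{n+1} = x_n + h·x', y_{n+1} = y_n + h·y'.
0.000000: (-1.100000, -0.100000); f=(2.056000, 1.789000) → (-0.750480, 0.204130)
0.170000: (-0.750480, 0.204130); f=(1.764948, 1.261407) → (-0.450439, 0.418569)
(x(0.34), y(0.34)) ≈ (-0.4504, 0.4186)

-0.4504, 0.4186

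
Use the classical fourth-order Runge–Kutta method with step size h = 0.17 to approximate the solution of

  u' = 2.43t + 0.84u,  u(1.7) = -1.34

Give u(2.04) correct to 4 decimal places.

-0.0025

RK4: k1 = f(t_n, u_n); k2 = f(t_n + h/2, u_n + (h/2)·k1); k3 = f(t_n + h/2, u_n + (h/2)·k2); k4 = f(t_n + h, u_n + h·k3); u_{n+1} = u_n + (h/6)·(k1 + 2k2 + 2k3 + k4).
t=1.700000, u=-1.340000:
  k1 = f(1.700000, -1.340000) = 3.005400
  k2 = f(1.785000, -1.084541) = 3.426536
  k3 = f(1.785000, -1.048744) = 3.456605
  k4 = f(1.870000, -0.752377) = 3.912103
  u ← -1.340000 + (0.17/6)·(k1 + 2k2 + 2k3 + k4) = -0.753959
t=1.870000, u=-0.753959:
  k1 = f(1.870000, -0.753959) = 3.910774
  k2 = f(1.955000, -0.421544) = 4.396553
  k3 = f(1.955000, -0.380252) = 4.431238
  k4 = f(2.040000, -0.000649) = 4.956655
  u ← -0.753959 + (0.17/6)·(k1 + 2k2 + 2k3 + k4) = -0.002474
u(2.04) ≈ -0.0025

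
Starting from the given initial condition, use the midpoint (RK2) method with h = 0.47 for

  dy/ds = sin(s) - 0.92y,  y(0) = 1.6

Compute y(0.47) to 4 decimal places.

Midpoint: k1 = f(s_n, y_n); k2 = f(s_n + h/2, y_n + (h/2)·k1); y_{n+1} = y_n + h·k2.
s=0.000000, y=1.600000:
  k1 = f(0.000000, 1.600000) = -1.472000
  k2 = f(0.235000, 1.254080) = -0.920911
  y ← 1.600000 + 0.47·(-0.920911) = 1.167172
y(0.47) ≈ 1.1672

1.1672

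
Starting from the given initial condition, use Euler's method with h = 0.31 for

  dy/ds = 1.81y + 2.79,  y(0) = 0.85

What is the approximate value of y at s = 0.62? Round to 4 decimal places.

4.2866

Euler: y_{n+1} = y_n + h·f(s_n, y_n).
s=0.000000, y=0.850000: f=4.328500 → y ← 0.850000 + 0.31·4.328500 = 2.191835
s=0.310000, y=2.191835: f=6.757221 → y ← 2.191835 + 0.31·6.757221 = 4.286574
y(0.62) ≈ 4.2866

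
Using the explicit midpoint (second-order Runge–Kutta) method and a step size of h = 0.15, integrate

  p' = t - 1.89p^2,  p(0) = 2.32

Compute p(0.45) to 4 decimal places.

0.9739

Midpoint: k1 = f(t_n, p_n); k2 = f(t_n + h/2, p_n + (h/2)·k1); p_{n+1} = p_n + h·k2.
t=0.000000, p=2.320000:
  k1 = f(0.000000, 2.320000) = -10.172736
  k2 = f(0.075000, 1.557045) = -4.507094
  p ← 2.320000 + 0.15·(-4.507094) = 1.643936
t=0.150000, p=1.643936:
  k1 = f(0.150000, 1.643936) = -4.957772
  k2 = f(0.225000, 1.272103) = -2.833485
  p ← 1.643936 + 0.15·(-2.833485) = 1.218913
t=0.300000, p=1.218913:
  k1 = f(0.300000, 1.218913) = -2.508066
  k2 = f(0.375000, 1.030808) = -1.633249
  p ← 1.218913 + 0.15·(-1.633249) = 0.973926
p(0.45) ≈ 0.9739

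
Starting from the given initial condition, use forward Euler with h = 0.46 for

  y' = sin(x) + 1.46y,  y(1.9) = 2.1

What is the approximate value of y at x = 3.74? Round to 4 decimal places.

Euler: y_{n+1} = y_n + h·f(x_n, y_n).
x=1.900000, y=2.100000: f=4.012300 → y ← 2.100000 + 0.46·4.012300 = 3.945658
x=2.360000, y=3.945658: f=6.465072 → y ← 3.945658 + 0.46·6.465072 = 6.919591
x=2.820000, y=6.919591: f=10.418681 → y ← 6.919591 + 0.46·10.418681 = 11.712184
x=3.280000, y=11.712184: f=16.961823 → y ← 11.712184 + 0.46·16.961823 = 19.514623
y(3.74) ≈ 19.5146

19.5146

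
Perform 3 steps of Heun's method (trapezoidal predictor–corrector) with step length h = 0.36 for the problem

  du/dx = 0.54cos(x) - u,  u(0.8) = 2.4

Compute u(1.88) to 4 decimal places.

0.8756

Heun: k1 = f(x_n, u_n); k2 = f(x_n + h, u_n + h·k1); u_{n+1} = u_n + (h/2)·(k1 + k2).
x=0.800000, u=2.400000:
  k1 = f(0.800000, 2.400000) = -2.023778
  k2 = f(1.160000, 1.671440) = -1.455796
  u ← 2.400000 + (0.36/2)·(-2.023778 + (-1.455796)) = 1.773677
x=1.160000, u=1.773677:
  k1 = f(1.160000, 1.773677) = -1.558033
  k2 = f(1.520000, 1.212785) = -1.185366
  u ← 1.773677 + (0.36/2)·(-1.558033 + (-1.185366)) = 1.279865
x=1.520000, u=1.279865:
  k1 = f(1.520000, 1.279865) = -1.252446
  k2 = f(1.880000, 0.828984) = -0.993306
  u ← 1.279865 + (0.36/2)·(-1.252446 + (-0.993306)) = 0.875629
u(1.88) ≈ 0.8756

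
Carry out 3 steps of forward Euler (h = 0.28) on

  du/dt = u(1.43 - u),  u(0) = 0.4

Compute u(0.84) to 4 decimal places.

Euler: u_{n+1} = u_n + h·f(t_n, u_n).
t=0.000000, u=0.400000: f=0.412000 → u ← 0.400000 + 0.28·0.412000 = 0.515360
t=0.280000, u=0.515360: f=0.471369 → u ← 0.515360 + 0.28·0.471369 = 0.647343
t=0.560000, u=0.647343: f=0.506648 → u ← 0.647343 + 0.28·0.506648 = 0.789205
u(0.84) ≈ 0.7892

0.7892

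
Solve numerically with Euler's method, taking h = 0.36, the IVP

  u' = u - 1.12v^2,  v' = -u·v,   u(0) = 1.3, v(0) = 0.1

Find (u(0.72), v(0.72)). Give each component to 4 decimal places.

2.3979, 0.0194

Euler on (u,v): u_{n+1} = u_n + h·u', v_{n+1} = v_n + h·v'.
0.000000: (1.300000, 0.100000); f=(1.288800, -0.130000) → (1.763968, 0.053200)
0.360000: (1.763968, 0.053200); f=(1.760798, -0.093843) → (2.397855, 0.019416)
(u(0.72), v(0.72)) ≈ (2.3979, 0.0194)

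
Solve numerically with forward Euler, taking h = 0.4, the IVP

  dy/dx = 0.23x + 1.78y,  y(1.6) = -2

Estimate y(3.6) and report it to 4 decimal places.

Euler: y_{n+1} = y_n + h·f(x_n, y_n).
x=1.600000, y=-2.000000: f=-3.192000 → y ← -2.000000 + 0.4·(-3.192000) = -3.276800
x=2.000000, y=-3.276800: f=-5.372704 → y ← -3.276800 + 0.4·(-5.372704) = -5.425882
x=2.400000, y=-5.425882: f=-9.106069 → y ← -5.425882 + 0.4·(-9.106069) = -9.068309
x=2.800000, y=-9.068309: f=-15.497591 → y ← -9.068309 + 0.4·(-15.497591) = -15.267346
x=3.200000, y=-15.267346: f=-26.439875 → y ← -15.267346 + 0.4·(-26.439875) = -25.843296
y(3.6) ≈ -25.8433

-25.8433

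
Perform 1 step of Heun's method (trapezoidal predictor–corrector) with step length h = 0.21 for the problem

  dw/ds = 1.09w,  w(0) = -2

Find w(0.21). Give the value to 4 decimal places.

-2.5102

Heun: k1 = f(s_n, w_n); k2 = f(s_n + h, w_n + h·k1); w_{n+1} = w_n + (h/2)·(k1 + k2).
s=0.000000, w=-2.000000:
  k1 = f(0.000000, -2.000000) = -2.180000
  k2 = f(0.210000, -2.457800) = -2.679002
  w ← -2.000000 + (0.21/2)·(-2.180000 + (-2.679002)) = -2.510195
w(0.21) ≈ -2.5102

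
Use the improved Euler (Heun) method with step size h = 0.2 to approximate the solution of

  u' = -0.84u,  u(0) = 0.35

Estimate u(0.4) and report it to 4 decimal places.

Heun: k1 = f(t_n, u_n); k2 = f(t_n + h, u_n + h·k1); u_{n+1} = u_n + (h/2)·(k1 + k2).
t=0.000000, u=0.350000:
  k1 = f(0.000000, 0.350000) = -0.294000
  k2 = f(0.200000, 0.291200) = -0.244608
  u ← 0.350000 + (0.2/2)·(-0.294000 + (-0.244608)) = 0.296139
t=0.200000, u=0.296139:
  k1 = f(0.200000, 0.296139) = -0.248757
  k2 = f(0.400000, 0.246388) = -0.206966
  u ← 0.296139 + (0.2/2)·(-0.248757 + (-0.206966)) = 0.250567
u(0.4) ≈ 0.2506

0.2506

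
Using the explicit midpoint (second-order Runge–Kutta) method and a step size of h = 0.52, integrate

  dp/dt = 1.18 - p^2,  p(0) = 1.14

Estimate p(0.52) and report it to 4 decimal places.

1.1142

Midpoint: k1 = f(t_n, p_n); k2 = f(t_n + h/2, p_n + (h/2)·k1); p_{n+1} = p_n + h·k2.
t=0.000000, p=1.140000:
  k1 = f(0.000000, 1.140000) = -0.119600
  k2 = f(0.260000, 1.108904) = -0.049668
  p ← 1.140000 + 0.52·(-0.049668) = 1.114173
p(0.52) ≈ 1.1142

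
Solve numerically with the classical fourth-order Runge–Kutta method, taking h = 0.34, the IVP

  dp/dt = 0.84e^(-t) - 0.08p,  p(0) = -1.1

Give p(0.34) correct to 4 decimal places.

-0.8318

RK4: k1 = f(t_n, p_n); k2 = f(t_n + h/2, p_n + (h/2)·k1); k3 = f(t_n + h/2, p_n + (h/2)·k2); k4 = f(t_n + h, p_n + h·k3); p_{n+1} = p_n + (h/6)·(k1 + 2k2 + 2k3 + k4).
t=0.000000, p=-1.100000:
  k1 = f(0.000000, -1.100000) = 0.928000
  k2 = f(0.170000, -0.942240) = 0.784058
  k3 = f(0.170000, -0.966710) = 0.786015
  k4 = f(0.340000, -0.832755) = 0.664507
  p ← -1.100000 + (0.34/6)·(k1 + 2k2 + 2k3 + k4) = -0.831816
p(0.34) ≈ -0.8318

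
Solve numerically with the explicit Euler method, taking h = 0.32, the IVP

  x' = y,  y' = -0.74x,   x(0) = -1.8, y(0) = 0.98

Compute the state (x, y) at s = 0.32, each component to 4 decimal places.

-1.4864, 1.4062

Euler on (x,y): x_{n+1} = x_n + h·x', y_{n+1} = y_n + h·y'.
0.000000: (-1.800000, 0.980000); f=(0.980000, 1.332000) → (-1.486400, 1.406240)
(x(0.32), y(0.32)) ≈ (-1.4864, 1.4062)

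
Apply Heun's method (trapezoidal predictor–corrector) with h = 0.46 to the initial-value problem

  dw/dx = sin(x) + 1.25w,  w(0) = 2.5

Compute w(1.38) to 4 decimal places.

14.5988

Heun: k1 = f(x_n, w_n); k2 = f(x_n + h, w_n + h·k1); w_{n+1} = w_n + (h/2)·(k1 + k2).
x=0.000000, w=2.500000:
  k1 = f(0.000000, 2.500000) = 3.125000
  k2 = f(0.460000, 3.937500) = 5.365823
  w ← 2.500000 + (0.46/2)·(3.125000 + 5.365823) = 4.452889
x=0.460000, w=4.452889:
  k1 = f(0.460000, 4.452889) = 6.010060
  k2 = f(0.920000, 7.217517) = 9.817498
  w ← 4.452889 + (0.46/2)·(6.010060 + 9.817498) = 8.093228
x=0.920000, w=8.093228:
  k1 = f(0.920000, 8.093228) = 10.912136
  k2 = f(1.380000, 13.112810) = 17.372866
  w ← 8.093228 + (0.46/2)·(10.912136 + 17.372866) = 14.598778
w(1.38) ≈ 14.5988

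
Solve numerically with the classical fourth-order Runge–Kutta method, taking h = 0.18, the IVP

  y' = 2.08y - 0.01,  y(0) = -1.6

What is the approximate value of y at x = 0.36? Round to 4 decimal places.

-3.3882

RK4: k1 = f(x_n, y_n); k2 = f(x_n + h/2, y_n + (h/2)·k1); k3 = f(x_n + h/2, y_n + (h/2)·k2); k4 = f(x_n + h, y_n + h·k3); y_{n+1} = y_n + (h/6)·(k1 + 2k2 + 2k3 + k4).
x=0.000000, y=-1.600000:
  k1 = f(0.000000, -1.600000) = -3.338000
  k2 = f(0.090000, -1.900420) = -3.962874
  k3 = f(0.090000, -1.956659) = -4.079850
  k4 = f(0.180000, -2.334373) = -4.865496
  y ← -1.600000 + (0.18/6)·(k1 + 2k2 + 2k3 + k4) = -2.328668
x=0.180000, y=-2.328668:
  k1 = f(0.180000, -2.328668) = -4.853630
  k2 = f(0.270000, -2.765495) = -5.762230
  k3 = f(0.270000, -2.847269) = -5.932319
  k4 = f(0.360000, -3.396486) = -7.074690
  y ← -2.328668 + (0.18/6)·(k1 + 2k2 + 2k3 + k4) = -3.388191
y(0.36) ≈ -3.3882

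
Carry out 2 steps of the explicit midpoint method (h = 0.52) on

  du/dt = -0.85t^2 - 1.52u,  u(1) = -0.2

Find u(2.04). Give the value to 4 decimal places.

Midpoint: k1 = f(t_n, u_n); k2 = f(t_n + h/2, u_n + (h/2)·k1); u_{n+1} = u_n + h·k2.
t=1.000000, u=-0.200000:
  k1 = f(1.000000, -0.200000) = -0.546000
  k2 = f(1.260000, -0.341960) = -0.829681
  u ← -0.200000 + 0.52·(-0.829681) = -0.631434
t=1.520000, u=-0.631434:
  k1 = f(1.520000, -0.631434) = -1.004060
  k2 = f(1.780000, -0.892490) = -1.336556
  u ← -0.631434 + 0.52·(-1.336556) = -1.326443
u(2.04) ≈ -1.3264

-1.3264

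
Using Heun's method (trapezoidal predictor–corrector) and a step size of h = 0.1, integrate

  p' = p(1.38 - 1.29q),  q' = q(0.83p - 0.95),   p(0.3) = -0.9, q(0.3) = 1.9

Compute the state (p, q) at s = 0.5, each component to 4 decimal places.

Heun on (p,q): k1 = f(s_n, state_n); k2 = f(s_n + h, state_n + h·k1); state_{n+1} = state_n + (h/2)·(k1 + k2).
0.300000: (-0.900000, 1.900000)
  k1 = (0.963900, -3.224300)
  predictor → (-0.803610, 1.577570)
  k2 = (0.526417, -2.550925)
  → (-0.825484, 1.611239)
0.400000: (-0.825484, 1.611239)
  k1 = (0.576599, -2.634620)
  predictor → (-0.767824, 1.347777)
  k2 = (0.275366, -2.139318)
  → (-0.782886, 1.372542)
(p(0.5), q(0.5)) ≈ (-0.7829, 1.3725)

-0.7829, 1.3725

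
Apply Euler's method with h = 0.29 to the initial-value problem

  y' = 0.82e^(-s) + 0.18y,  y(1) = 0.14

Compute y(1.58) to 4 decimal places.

0.3125

Euler: y_{n+1} = y_n + h·f(s_n, y_n).
s=1.000000, y=0.140000: f=0.326861 → y ← 0.140000 + 0.29·0.326861 = 0.234790
s=1.290000, y=0.234790: f=0.267984 → y ← 0.234790 + 0.29·0.267984 = 0.312505
y(1.58) ≈ 0.3125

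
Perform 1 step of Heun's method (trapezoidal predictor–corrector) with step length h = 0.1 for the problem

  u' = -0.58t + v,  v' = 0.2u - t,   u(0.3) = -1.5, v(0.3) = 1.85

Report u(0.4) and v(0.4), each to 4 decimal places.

Heun on (u,v): k1 = f(t_n, state_n); k2 = f(t_n + h, state_n + h·k1); state_{n+1} = state_n + (h/2)·(k1 + k2).
0.300000: (-1.500000, 1.850000)
  k1 = (1.676000, -0.600000)
  predictor → (-1.332400, 1.790000)
  k2 = (1.558000, -0.666480)
  → (-1.338300, 1.786676)
(u(0.4), v(0.4)) ≈ (-1.3383, 1.7867)

-1.3383, 1.7867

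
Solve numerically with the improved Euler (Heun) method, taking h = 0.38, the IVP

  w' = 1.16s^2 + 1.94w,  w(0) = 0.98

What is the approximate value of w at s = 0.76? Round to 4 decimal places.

4.2016

Heun: k1 = f(s_n, w_n); k2 = f(s_n + h, w_n + h·k1); w_{n+1} = w_n + (h/2)·(k1 + k2).
s=0.000000, w=0.980000:
  k1 = f(0.000000, 0.980000) = 1.901200
  k2 = f(0.380000, 1.702456) = 3.470269
  w ← 0.980000 + (0.38/2)·(1.901200 + 3.470269) = 2.000579
s=0.380000, w=2.000579:
  k1 = f(0.380000, 2.000579) = 4.048627
  k2 = f(0.760000, 3.539057) = 7.535787
  w ← 2.000579 + (0.38/2)·(4.048627 + 7.535787) = 4.201618
w(0.76) ≈ 4.2016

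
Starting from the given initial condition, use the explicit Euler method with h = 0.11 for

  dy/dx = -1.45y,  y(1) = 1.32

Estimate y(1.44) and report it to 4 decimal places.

0.6588

Euler: y_{n+1} = y_n + h·f(x_n, y_n).
x=1.000000, y=1.320000: f=-1.914000 → y ← 1.320000 + 0.11·(-1.914000) = 1.109460
x=1.110000, y=1.109460: f=-1.608717 → y ← 1.109460 + 0.11·(-1.608717) = 0.932501
x=1.220000, y=0.932501: f=-1.352127 → y ← 0.932501 + 0.11·(-1.352127) = 0.783767
x=1.330000, y=0.783767: f=-1.136462 → y ← 0.783767 + 0.11·(-1.136462) = 0.658756
y(1.44) ≈ 0.6588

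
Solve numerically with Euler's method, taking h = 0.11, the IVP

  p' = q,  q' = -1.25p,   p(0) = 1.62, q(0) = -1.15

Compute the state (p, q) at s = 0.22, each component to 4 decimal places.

Euler on (p,q): p_{n+1} = p_n + h·p', q_{n+1} = q_n + h·q'.
0.000000: (1.620000, -1.150000); f=(-1.150000, -2.025000) → (1.493500, -1.372750)
0.110000: (1.493500, -1.372750); f=(-1.372750, -1.866875) → (1.342498, -1.578106)
(p(0.22), q(0.22)) ≈ (1.3425, -1.5781)

1.3425, -1.5781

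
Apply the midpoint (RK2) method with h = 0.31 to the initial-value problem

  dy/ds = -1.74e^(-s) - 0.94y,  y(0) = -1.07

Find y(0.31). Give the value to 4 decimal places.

Midpoint: k1 = f(s_n, y_n); k2 = f(s_n + h/2, y_n + (h/2)·k1); y_{n+1} = y_n + h·k2.
s=0.000000, y=-1.070000:
  k1 = f(0.000000, -1.070000) = -0.734200
  k2 = f(0.155000, -1.183801) = -0.377389
  y ← -1.070000 + 0.31·(-0.377389) = -1.186991
y(0.31) ≈ -1.1870

-1.1870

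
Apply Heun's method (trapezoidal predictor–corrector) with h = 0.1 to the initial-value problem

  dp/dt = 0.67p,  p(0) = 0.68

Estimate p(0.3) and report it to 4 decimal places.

0.8313

Heun: k1 = f(t_n, p_n); k2 = f(t_n + h, p_n + h·k1); p_{n+1} = p_n + (h/2)·(k1 + k2).
t=0.000000, p=0.680000:
  k1 = f(0.000000, 0.680000) = 0.455600
  k2 = f(0.100000, 0.725560) = 0.486125
  p ← 0.680000 + (0.1/2)·(0.455600 + 0.486125) = 0.727086
t=0.100000, p=0.727086:
  k1 = f(0.100000, 0.727086) = 0.487148
  k2 = f(0.200000, 0.775801) = 0.519787
  p ← 0.727086 + (0.1/2)·(0.487148 + 0.519787) = 0.777433
t=0.200000, p=0.777433:
  k1 = f(0.200000, 0.777433) = 0.520880
  k2 = f(0.300000, 0.829521) = 0.555779
  p ← 0.777433 + (0.1/2)·(0.520880 + 0.555779) = 0.831266
p(0.3) ≈ 0.8313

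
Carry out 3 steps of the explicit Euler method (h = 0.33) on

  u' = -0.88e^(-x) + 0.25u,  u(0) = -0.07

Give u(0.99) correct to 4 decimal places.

Euler: u_{n+1} = u_n + h·f(x_n, u_n).
x=0.000000, u=-0.070000: f=-0.897500 → u ← -0.070000 + 0.33·(-0.897500) = -0.366175
x=0.330000, u=-0.366175: f=-0.724197 → u ← -0.366175 + 0.33·(-0.724197) = -0.605160
x=0.660000, u=-0.605160: f=-0.606119 → u ← -0.605160 + 0.33·(-0.606119) = -0.805179
u(0.99) ≈ -0.8052

-0.8052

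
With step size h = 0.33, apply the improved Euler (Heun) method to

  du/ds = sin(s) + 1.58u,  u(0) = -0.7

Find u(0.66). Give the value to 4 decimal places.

-1.6516

Heun: k1 = f(s_n, u_n); k2 = f(s_n + h, u_n + h·k1); u_{n+1} = u_n + (h/2)·(k1 + k2).
s=0.000000, u=-0.700000:
  k1 = f(0.000000, -0.700000) = -1.106000
  k2 = f(0.330000, -1.064980) = -1.358625
  u ← -0.700000 + (0.33/2)·(-1.106000 + (-1.358625)) = -1.106663
s=0.330000, u=-1.106663:
  k1 = f(0.330000, -1.106663) = -1.424485
  k2 = f(0.660000, -1.576743) = -1.878137
  u ← -1.106663 + (0.33/2)·(-1.424485 + (-1.878137)) = -1.651596
u(0.66) ≈ -1.6516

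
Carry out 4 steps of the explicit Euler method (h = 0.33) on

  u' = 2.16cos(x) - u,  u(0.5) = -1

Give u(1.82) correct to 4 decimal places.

Euler: u_{n+1} = u_n + h·f(x_n, u_n).
x=0.500000, u=-1.000000: f=2.895578 → u ← -1.000000 + 0.33·2.895578 = -0.044459
x=0.830000, u=-0.044459: f=1.502191 → u ← -0.044459 + 0.33·1.502191 = 0.451264
x=1.160000, u=0.451264: f=0.411310 → u ← 0.451264 + 0.33·0.411310 = 0.586996
x=1.490000, u=0.586996: f=-0.412666 → u ← 0.586996 + 0.33·(-0.412666) = 0.450816
u(1.82) ≈ 0.4508

0.4508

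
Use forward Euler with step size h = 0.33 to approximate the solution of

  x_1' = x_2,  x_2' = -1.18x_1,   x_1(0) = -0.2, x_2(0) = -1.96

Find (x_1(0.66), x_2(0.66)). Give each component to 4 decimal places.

-1.4679, -1.5524

Euler on (x_1,x_2): x_1_{n+1} = x_1_n + h·x_1', x_2_{n+1} = x_2_n + h·x_2'.
0.000000: (-0.200000, -1.960000); f=(-1.960000, 0.236000) → (-0.846800, -1.882120)
0.330000: (-0.846800, -1.882120); f=(-1.882120, 0.999224) → (-1.467900, -1.552376)
(x_1(0.66), x_2(0.66)) ≈ (-1.4679, -1.5524)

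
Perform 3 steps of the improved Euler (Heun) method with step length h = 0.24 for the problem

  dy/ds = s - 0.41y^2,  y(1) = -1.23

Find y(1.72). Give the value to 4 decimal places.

-0.5452

Heun: k1 = f(s_n, y_n); k2 = f(s_n + h, y_n + h·k1); y_{n+1} = y_n + (h/2)·(k1 + k2).
s=1.000000, y=-1.230000:
  k1 = f(1.000000, -1.230000) = 0.379711
  k2 = f(1.240000, -1.138869) = 0.708220
  y ← -1.230000 + (0.24/2)·(0.379711 + 0.708220) = -1.099448
s=1.240000, y=-1.099448:
  k1 = f(1.240000, -1.099448) = 0.744398
  k2 = f(1.480000, -0.920793) = 1.132378
  y ← -1.099448 + (0.24/2)·(0.744398 + 1.132378) = -0.874235
s=1.480000, y=-0.874235:
  k1 = f(1.480000, -0.874235) = 1.166642
  k2 = f(1.720000, -0.594241) = 1.575220
  y ← -0.874235 + (0.24/2)·(1.166642 + 1.575220) = -0.545212
y(1.72) ≈ -0.5452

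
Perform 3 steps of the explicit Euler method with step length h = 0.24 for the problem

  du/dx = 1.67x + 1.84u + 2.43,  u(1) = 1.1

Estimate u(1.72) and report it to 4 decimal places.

8.0741

Euler: u_{n+1} = u_n + h·f(x_n, u_n).
x=1.000000, u=1.100000: f=6.124000 → u ← 1.100000 + 0.24·6.124000 = 2.569760
x=1.240000, u=2.569760: f=9.229158 → u ← 2.569760 + 0.24·9.229158 = 4.784758
x=1.480000, u=4.784758: f=13.705555 → u ← 4.784758 + 0.24·13.705555 = 8.074091
u(1.72) ≈ 8.0741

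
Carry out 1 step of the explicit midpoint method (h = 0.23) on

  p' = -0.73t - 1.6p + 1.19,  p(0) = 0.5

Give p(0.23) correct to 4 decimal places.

Midpoint: k1 = f(t_n, p_n); k2 = f(t_n + h/2, p_n + (h/2)·k1); p_{n+1} = p_n + h·k2.
t=0.000000, p=0.500000:
  k1 = f(0.000000, 0.500000) = 0.390000
  k2 = f(0.115000, 0.544850) = 0.234290
  p ← 0.500000 + 0.23·0.234290 = 0.553887
p(0.23) ≈ 0.5539

0.5539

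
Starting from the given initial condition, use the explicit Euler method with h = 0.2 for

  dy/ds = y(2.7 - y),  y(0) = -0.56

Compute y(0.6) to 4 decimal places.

Euler: y_{n+1} = y_n + h·f(s_n, y_n).
s=0.000000, y=-0.560000: f=-1.825600 → y ← -0.560000 + 0.2·(-1.825600) = -0.925120
s=0.200000, y=-0.925120: f=-3.353671 → y ← -0.925120 + 0.2·(-3.353671) = -1.595854
s=0.400000, y=-1.595854: f=-6.855557 → y ← -1.595854 + 0.2·(-6.855557) = -2.966966
y(0.6) ≈ -2.9670

-2.9670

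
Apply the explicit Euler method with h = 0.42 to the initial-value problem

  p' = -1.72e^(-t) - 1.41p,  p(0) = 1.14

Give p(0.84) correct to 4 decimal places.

-0.5797

Euler: p_{n+1} = p_n + h·f(t_n, p_n).
t=0.000000, p=1.140000: f=-3.327400 → p ← 1.140000 + 0.42·(-3.327400) = -0.257508
t=0.420000, p=-0.257508: f=-0.767034 → p ← -0.257508 + 0.42·(-0.767034) = -0.579662
p(0.84) ≈ -0.5797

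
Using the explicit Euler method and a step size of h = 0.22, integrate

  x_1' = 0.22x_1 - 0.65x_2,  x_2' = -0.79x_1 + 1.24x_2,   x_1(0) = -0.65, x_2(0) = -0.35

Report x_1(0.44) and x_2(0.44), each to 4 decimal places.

-0.6144, -0.3135

Euler on (x_1,x_2): x_1_{n+1} = x_1_n + h·x_1', x_2_{n+1} = x_2_n + h·x_2'.
0.000000: (-0.650000, -0.350000); f=(0.084500, 0.079500) → (-0.631410, -0.332510)
0.220000: (-0.631410, -0.332510); f=(0.077221, 0.086502) → (-0.614421, -0.313480)
(x_1(0.44), x_2(0.44)) ≈ (-0.6144, -0.3135)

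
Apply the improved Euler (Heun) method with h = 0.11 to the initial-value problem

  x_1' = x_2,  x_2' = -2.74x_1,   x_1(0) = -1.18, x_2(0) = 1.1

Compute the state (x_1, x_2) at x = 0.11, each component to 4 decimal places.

Heun on (x_1,x_2): k1 = f(x_n, state_n); k2 = f(x_n + h, state_n + h·k1); state_{n+1} = state_n + (h/2)·(k1 + k2).
0.000000: (-1.180000, 1.100000)
  k1 = (1.100000, 3.233200)
  predictor → (-1.059000, 1.455652)
  k2 = (1.455652, 2.901660)
  → (-1.039439, 1.437417)
(x_1(0.11), x_2(0.11)) ≈ (-1.0394, 1.4374)

-1.0394, 1.4374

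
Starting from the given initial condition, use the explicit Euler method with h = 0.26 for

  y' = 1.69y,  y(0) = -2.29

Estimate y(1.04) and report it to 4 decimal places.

-9.8302

Euler: y_{n+1} = y_n + h·f(s_n, y_n).
s=0.000000, y=-2.290000: f=-3.870100 → y ← -2.290000 + 0.26·(-3.870100) = -3.296226
s=0.260000, y=-3.296226: f=-5.570622 → y ← -3.296226 + 0.26·(-5.570622) = -4.744588
s=0.520000, y=-4.744588: f=-8.018353 → y ← -4.744588 + 0.26·(-8.018353) = -6.829360
s=0.780000, y=-6.829360: f=-11.541618 → y ← -6.829360 + 0.26·(-11.541618) = -9.830180
y(1.04) ≈ -9.8302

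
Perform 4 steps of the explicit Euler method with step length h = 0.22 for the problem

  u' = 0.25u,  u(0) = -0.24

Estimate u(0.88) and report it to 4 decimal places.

-0.2973

Euler: u_{n+1} = u_n + h·f(x_n, u_n).
x=0.000000, u=-0.240000: f=-0.060000 → u ← -0.240000 + 0.22·(-0.060000) = -0.253200
x=0.220000, u=-0.253200: f=-0.063300 → u ← -0.253200 + 0.22·(-0.063300) = -0.267126
x=0.440000, u=-0.267126: f=-0.066781 → u ← -0.267126 + 0.22·(-0.066781) = -0.281818
x=0.660000, u=-0.281818: f=-0.070454 → u ← -0.281818 + 0.22·(-0.070454) = -0.297318
u(0.88) ≈ -0.2973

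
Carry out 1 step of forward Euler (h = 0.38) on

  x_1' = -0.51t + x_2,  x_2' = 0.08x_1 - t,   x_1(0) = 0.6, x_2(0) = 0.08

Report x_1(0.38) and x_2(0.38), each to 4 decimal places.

0.6304, 0.0982

Euler on (x_1,x_2): x_1_{n+1} = x_1_n + h·x_1', x_2_{n+1} = x_2_n + h·x_2'.
0.000000: (0.600000, 0.080000); f=(0.080000, 0.048000) → (0.630400, 0.098240)
(x_1(0.38), x_2(0.38)) ≈ (0.6304, 0.0982)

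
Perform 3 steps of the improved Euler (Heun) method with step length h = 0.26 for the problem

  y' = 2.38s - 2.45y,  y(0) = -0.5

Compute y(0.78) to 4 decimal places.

Heun: k1 = f(s_n, y_n); k2 = f(s_n + h, y_n + h·k1); y_{n+1} = y_n + (h/2)·(k1 + k2).
s=0.000000, y=-0.500000:
  k1 = f(0.000000, -0.500000) = 1.225000
  k2 = f(0.260000, -0.181500) = 1.063475
  y ← -0.500000 + (0.26/2)·(1.225000 + 1.063475) = -0.202498
s=0.260000, y=-0.202498:
  k1 = f(0.260000, -0.202498) = 1.114921
  k2 = f(0.520000, 0.087381) = 1.023516
  y ← -0.202498 + (0.26/2)·(1.114921 + 1.023516) = 0.075499
s=0.520000, y=0.075499:
  k1 = f(0.520000, 0.075499) = 1.052629
  k2 = f(0.780000, 0.349182) = 1.000904
  y ← 0.075499 + (0.26/2)·(1.052629 + 1.000904) = 0.342458
y(0.78) ≈ 0.3425

0.3425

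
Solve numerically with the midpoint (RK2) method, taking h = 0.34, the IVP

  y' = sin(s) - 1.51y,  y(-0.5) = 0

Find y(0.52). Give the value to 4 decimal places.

0.0855

Midpoint: k1 = f(s_n, y_n); k2 = f(s_n + h/2, y_n + (h/2)·k1); y_{n+1} = y_n + h·k2.
s=-0.500000, y=0.000000:
  k1 = f(-0.500000, 0.000000) = -0.479426
  k2 = f(-0.330000, -0.081502) = -0.200974
  y ← 0.000000 + 0.34·(-0.200974) = -0.068331
s=-0.160000, y=-0.068331:
  k1 = f(-0.160000, -0.068331) = -0.056138
  k2 = f(0.010000, -0.077875) = 0.127591
  y ← -0.068331 + 0.34·0.127591 = -0.024950
s=0.180000, y=-0.024950:
  k1 = f(0.180000, -0.024950) = 0.216705
  k2 = f(0.350000, 0.011889) = 0.324945
  y ← -0.024950 + 0.34·0.324945 = 0.085531
y(0.52) ≈ 0.0855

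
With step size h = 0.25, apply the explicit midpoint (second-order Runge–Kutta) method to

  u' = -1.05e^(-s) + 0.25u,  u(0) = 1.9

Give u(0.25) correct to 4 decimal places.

1.7826

Midpoint: k1 = f(s_n, u_n); k2 = f(s_n + h/2, u_n + (h/2)·k1); u_{n+1} = u_n + h·k2.
s=0.000000, u=1.900000:
  k1 = f(0.000000, 1.900000) = -0.575000
  k2 = f(0.125000, 1.828125) = -0.469590
  u ← 1.900000 + 0.25·(-0.469590) = 1.782602
u(0.25) ≈ 1.7826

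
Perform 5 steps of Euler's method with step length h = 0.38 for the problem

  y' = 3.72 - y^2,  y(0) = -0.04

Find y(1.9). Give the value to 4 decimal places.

Euler: y_{n+1} = y_n + h·f(x_n, y_n).
x=0.000000, y=-0.040000: f=3.718400 → y ← -0.040000 + 0.38·3.718400 = 1.372992
x=0.380000, y=1.372992: f=1.834893 → y ← 1.372992 + 0.38·1.834893 = 2.070251
x=0.760000, y=2.070251: f=-0.565941 → y ← 2.070251 + 0.38·(-0.565941) = 1.855194
x=1.140000, y=1.855194: f=0.278256 → y ← 1.855194 + 0.38·0.278256 = 1.960931
x=1.520000, y=1.960931: f=-0.125250 → y ← 1.960931 + 0.38·(-0.125250) = 1.913336
y(1.9) ≈ 1.9133

1.9133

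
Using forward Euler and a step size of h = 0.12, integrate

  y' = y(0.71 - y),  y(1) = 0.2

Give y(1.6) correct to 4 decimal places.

Euler: y_{n+1} = y_n + h·f(t_n, y_n).
t=1.000000, y=0.200000: f=0.102000 → y ← 0.200000 + 0.12·0.102000 = 0.212240
t=1.120000, y=0.212240: f=0.105645 → y ← 0.212240 + 0.12·0.105645 = 0.224917
t=1.240000, y=0.224917: f=0.109104 → y ← 0.224917 + 0.12·0.109104 = 0.238010
t=1.360000, y=0.238010: f=0.112338 → y ← 0.238010 + 0.12·0.112338 = 0.251490
t=1.480000, y=0.251490: f=0.115311 → y ← 0.251490 + 0.12·0.115311 = 0.265328
y(1.6) ≈ 0.2653

0.2653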